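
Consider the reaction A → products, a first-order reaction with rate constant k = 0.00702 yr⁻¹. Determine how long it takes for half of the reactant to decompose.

98.74 yr

Step 1: For a first-order reaction, t₁/₂ = ln(2)/k
Step 2: t₁/₂ = ln(2)/0.00702
Step 3: t₁/₂ = 0.6931/0.00702 = 98.74 yr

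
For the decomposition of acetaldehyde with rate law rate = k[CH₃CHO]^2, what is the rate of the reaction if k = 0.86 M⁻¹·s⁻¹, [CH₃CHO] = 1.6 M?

2.202 M/s

Step 1: Identify the rate law: rate = k[CH₃CHO]^2
Step 2: Substitute values: rate = 0.86 × (1.6)^2
Step 3: Calculate: rate = 0.86 × 2.56 = 2.2016 M/s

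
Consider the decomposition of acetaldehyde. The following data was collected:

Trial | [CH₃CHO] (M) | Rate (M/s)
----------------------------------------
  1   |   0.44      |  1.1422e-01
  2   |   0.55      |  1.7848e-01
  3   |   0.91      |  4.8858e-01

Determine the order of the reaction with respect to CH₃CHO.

second order (2)

Step 1: Compare trials to find order n where rate₂/rate₁ = ([CH₃CHO]₂/[CH₃CHO]₁)^n
Step 2: rate₂/rate₁ = 1.7848e-01/1.1422e-01 = 1.563
Step 3: [CH₃CHO]₂/[CH₃CHO]₁ = 0.55/0.44 = 1.25
Step 4: n = ln(1.563)/ln(1.25) = 2.00 ≈ 2
Step 5: The reaction is second order in CH₃CHO.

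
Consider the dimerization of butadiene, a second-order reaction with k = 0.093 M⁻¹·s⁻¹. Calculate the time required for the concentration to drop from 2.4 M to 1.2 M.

4.48 s

Step 1: For second-order: t = (1/[C₄H₆] - 1/[C₄H₆]₀)/k
Step 2: t = (1/1.2 - 1/2.4)/0.093
Step 3: t = (0.8333 - 0.4167)/0.093
Step 4: t = 0.4167/0.093 = 4.48 s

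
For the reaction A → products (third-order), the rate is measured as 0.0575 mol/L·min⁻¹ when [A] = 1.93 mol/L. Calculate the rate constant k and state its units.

0.007998 (mol/L)⁻²·min⁻¹

Step 1: rate = k[A]^3, so k = rate / [A]^3.
Step 2: k = 0.0575 / (1.93)^3 = 0.0575 / 7.189.
Step 3: k = 0.007998 (mol/L)⁻²·min⁻¹.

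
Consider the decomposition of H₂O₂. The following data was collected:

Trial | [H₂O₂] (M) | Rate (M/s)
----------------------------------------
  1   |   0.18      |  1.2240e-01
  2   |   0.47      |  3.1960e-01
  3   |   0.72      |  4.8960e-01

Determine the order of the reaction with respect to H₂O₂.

first order (1)

Step 1: Compare trials to find order n where rate₂/rate₁ = ([H₂O₂]₂/[H₂O₂]₁)^n
Step 2: rate₂/rate₁ = 3.1960e-01/1.2240e-01 = 2.611
Step 3: [H₂O₂]₂/[H₂O₂]₁ = 0.47/0.18 = 2.611
Step 4: n = ln(2.611)/ln(2.611) = 1.00 ≈ 1
Step 5: The reaction is first order in H₂O₂.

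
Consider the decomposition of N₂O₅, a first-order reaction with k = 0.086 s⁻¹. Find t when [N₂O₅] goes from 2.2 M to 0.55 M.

16.12 s

Step 1: For first-order: t = ln([N₂O₅]₀/[N₂O₅])/k
Step 2: t = ln(2.2/0.55)/0.086
Step 3: t = ln(4)/0.086
Step 4: t = 1.386/0.086 = 16.12 s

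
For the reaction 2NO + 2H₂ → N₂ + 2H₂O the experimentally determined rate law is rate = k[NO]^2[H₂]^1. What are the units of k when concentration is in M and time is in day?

M⁻²·day⁻¹

Step 1: Overall order = 2 + 1 = 3.
Step 2: rate has units M·day⁻¹; [NO]^2[H₂]^1 has units M^3.
Step 3: k = rate/([NO]^2[H₂]^1), so units of k = M^(1-3)·day⁻¹ = M⁻²·day⁻¹.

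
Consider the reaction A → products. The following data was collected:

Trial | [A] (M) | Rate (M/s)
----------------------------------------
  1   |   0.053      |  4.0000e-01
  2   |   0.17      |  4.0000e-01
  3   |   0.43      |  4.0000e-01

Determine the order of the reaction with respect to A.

zeroth order (0)

Step 1: Compare trials - when concentration changes, rate stays constant.
Step 2: rate₂/rate₁ = 4.0000e-01/4.0000e-01 = 1
Step 3: [A]₂/[A]₁ = 0.17/0.053 = 3.208
Step 4: Since rate ratio ≈ (conc ratio)^0, the reaction is zeroth order.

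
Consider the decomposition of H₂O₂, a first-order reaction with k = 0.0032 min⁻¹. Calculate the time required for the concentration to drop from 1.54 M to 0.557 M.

317.8 min

Step 1: For first-order: t = ln([H₂O₂]₀/[H₂O₂])/k
Step 2: t = ln(1.54/0.557)/0.0032
Step 3: t = ln(2.765)/0.0032
Step 4: t = 1.017/0.0032 = 317.8 min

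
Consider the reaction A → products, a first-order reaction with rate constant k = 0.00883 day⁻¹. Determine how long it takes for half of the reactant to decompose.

78.5 day

Step 1: For a first-order reaction, t₁/₂ = ln(2)/k
Step 2: t₁/₂ = ln(2)/0.00883
Step 3: t₁/₂ = 0.6931/0.00883 = 78.5 day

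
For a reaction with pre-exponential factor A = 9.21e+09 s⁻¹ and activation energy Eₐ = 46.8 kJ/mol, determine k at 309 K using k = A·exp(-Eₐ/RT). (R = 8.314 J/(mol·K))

1.13e+02 s⁻¹

Step 1: Use the Arrhenius equation: k = A × exp(-Eₐ/RT)
Step 2: Convert Eₐ to J/mol: 46.8 kJ/mol = 46800 J/mol
Step 3: Calculate the exponent: -Eₐ/(RT) = -46800/(8.314 × 309) = -18.21702
Step 4: k = 9.21e+09 × exp(-18.21702)
Step 5: k = 9.21e+09 × 1.22588e-08 = 1.1290e+02 s⁻¹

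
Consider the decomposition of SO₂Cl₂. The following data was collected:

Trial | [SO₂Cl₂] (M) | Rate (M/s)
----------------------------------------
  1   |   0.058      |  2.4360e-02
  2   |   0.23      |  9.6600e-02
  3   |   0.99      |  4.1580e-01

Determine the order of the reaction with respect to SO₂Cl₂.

first order (1)

Step 1: Compare trials to find order n where rate₂/rate₁ = ([SO₂Cl₂]₂/[SO₂Cl₂]₁)^n
Step 2: rate₂/rate₁ = 9.6600e-02/2.4360e-02 = 3.966
Step 3: [SO₂Cl₂]₂/[SO₂Cl₂]₁ = 0.23/0.058 = 3.966
Step 4: n = ln(3.966)/ln(3.966) = 1.00 ≈ 1
Step 5: The reaction is first order in SO₂Cl₂.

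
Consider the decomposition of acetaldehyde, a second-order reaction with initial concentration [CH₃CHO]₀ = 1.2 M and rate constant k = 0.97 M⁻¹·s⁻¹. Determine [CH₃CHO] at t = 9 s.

0.1046 M

Step 1: For a second-order reaction: 1/[CH₃CHO] = 1/[CH₃CHO]₀ + kt
Step 2: 1/[CH₃CHO] = 1/1.2 + 0.97 × 9
Step 3: 1/[CH₃CHO] = 0.8333 + 8.73 = 9.563
Step 4: [CH₃CHO] = 1/9.563 = 0.1046 M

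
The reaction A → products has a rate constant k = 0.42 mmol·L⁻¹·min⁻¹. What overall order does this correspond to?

zeroth order (0)

Step 1: The units of k for an nth-order reaction are (concentration)^(1-n)·(time)⁻¹.
Step 2: Here k has units mmol·L⁻¹·min⁻¹, so the concentration exponent is 1.
Step 3: 1 - n = 1 ⇒ n = 0. The reaction is zeroth order.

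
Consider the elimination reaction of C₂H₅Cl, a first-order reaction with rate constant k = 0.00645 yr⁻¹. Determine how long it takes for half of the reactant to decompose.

107.5 yr

Step 1: For a first-order reaction, t₁/₂ = ln(2)/k
Step 2: t₁/₂ = ln(2)/0.00645
Step 3: t₁/₂ = 0.6931/0.00645 = 107.5 yr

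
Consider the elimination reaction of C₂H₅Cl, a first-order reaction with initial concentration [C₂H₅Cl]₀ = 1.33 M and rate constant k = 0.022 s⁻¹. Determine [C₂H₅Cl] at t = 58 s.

0.3713 M

Step 1: For a first-order reaction: [C₂H₅Cl] = [C₂H₅Cl]₀ × e^(-kt)
Step 2: [C₂H₅Cl] = 1.33 × e^(-0.022 × 58)
Step 3: [C₂H₅Cl] = 1.33 × e^(-1.276)
Step 4: [C₂H₅Cl] = 1.33 × 0.279152 = 0.3713 M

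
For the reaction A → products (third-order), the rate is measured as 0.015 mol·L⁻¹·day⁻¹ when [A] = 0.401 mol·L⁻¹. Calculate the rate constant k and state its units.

0.2326 (mol·L⁻¹)⁻²·day⁻¹

Step 1: rate = k[A]^3, so k = rate / [A]^3.
Step 2: k = 0.015 / (0.401)^3 = 0.015 / 0.06448.
Step 3: k = 0.2326 (mol·L⁻¹)⁻²·day⁻¹.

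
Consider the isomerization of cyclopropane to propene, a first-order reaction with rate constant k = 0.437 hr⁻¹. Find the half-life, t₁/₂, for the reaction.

1.586 hr

Step 1: For a first-order reaction, t₁/₂ = ln(2)/k
Step 2: t₁/₂ = ln(2)/0.437
Step 3: t₁/₂ = 0.6931/0.437 = 1.586 hr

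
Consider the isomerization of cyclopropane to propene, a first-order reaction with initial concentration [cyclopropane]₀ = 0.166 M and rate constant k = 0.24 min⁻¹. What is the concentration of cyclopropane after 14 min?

0.005766 M

Step 1: For a first-order reaction: [cyclopropane] = [cyclopropane]₀ × e^(-kt)
Step 2: [cyclopropane] = 0.166 × e^(-0.24 × 14)
Step 3: [cyclopropane] = 0.166 × e^(-3.36)
Step 4: [cyclopropane] = 0.166 × 0.0347353 = 0.005766 M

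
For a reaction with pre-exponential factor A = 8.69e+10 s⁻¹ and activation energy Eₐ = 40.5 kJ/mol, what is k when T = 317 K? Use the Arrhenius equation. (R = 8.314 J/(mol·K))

1.84e+04 s⁻¹

Step 1: Use the Arrhenius equation: k = A × exp(-Eₐ/RT)
Step 2: Convert Eₐ to J/mol: 40.5 kJ/mol = 40500 J/mol
Step 3: Calculate the exponent: -Eₐ/(RT) = -40500/(8.314 × 317) = -15.36688
Step 4: k = 8.69e+10 × exp(-15.36688)
Step 5: k = 8.69e+10 × 2.11958e-07 = 1.8419e+04 s⁻¹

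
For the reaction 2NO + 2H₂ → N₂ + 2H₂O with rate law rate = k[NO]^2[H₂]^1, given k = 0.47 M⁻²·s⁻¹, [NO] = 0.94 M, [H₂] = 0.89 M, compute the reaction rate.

0.3696 M/s

Step 1: The rate law is rate = k[NO]^2[H₂]^1
Step 2: Substitute: rate = 0.47 × (0.94)^2 × (0.89)^1
Step 3: rate = 0.47 × 0.8836 × 0.89 = 0.36961 M/s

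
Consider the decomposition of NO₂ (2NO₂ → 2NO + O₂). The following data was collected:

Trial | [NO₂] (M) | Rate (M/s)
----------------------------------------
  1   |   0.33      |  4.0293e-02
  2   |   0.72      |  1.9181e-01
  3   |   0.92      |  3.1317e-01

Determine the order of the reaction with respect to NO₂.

second order (2)

Step 1: Compare trials to find order n where rate₂/rate₁ = ([NO₂]₂/[NO₂]₁)^n
Step 2: rate₂/rate₁ = 1.9181e-01/4.0293e-02 = 4.76
Step 3: [NO₂]₂/[NO₂]₁ = 0.72/0.33 = 2.182
Step 4: n = ln(4.76)/ln(2.182) = 2.00 ≈ 2
Step 5: The reaction is second order in NO₂.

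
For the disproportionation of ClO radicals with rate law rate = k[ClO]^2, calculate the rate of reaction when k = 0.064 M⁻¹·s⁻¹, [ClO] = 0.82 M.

0.04303 M/s

Step 1: Identify the rate law: rate = k[ClO]^2
Step 2: Substitute values: rate = 0.064 × (0.82)^2
Step 3: Calculate: rate = 0.064 × 0.6724 = 0.0430336 M/s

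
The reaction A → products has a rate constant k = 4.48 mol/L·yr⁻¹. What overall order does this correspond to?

zeroth order (0)

Step 1: The units of k for an nth-order reaction are (concentration)^(1-n)·(time)⁻¹.
Step 2: Here k has units mol/L·yr⁻¹, so the concentration exponent is 1.
Step 3: 1 - n = 1 ⇒ n = 0. The reaction is zeroth order.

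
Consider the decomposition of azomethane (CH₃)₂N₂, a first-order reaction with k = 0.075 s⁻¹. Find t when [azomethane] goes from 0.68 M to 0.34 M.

9.242 s

Step 1: For first-order: t = ln([azomethane]₀/[azomethane])/k
Step 2: t = ln(0.68/0.34)/0.075
Step 3: t = ln(2)/0.075
Step 4: t = 0.6931/0.075 = 9.242 s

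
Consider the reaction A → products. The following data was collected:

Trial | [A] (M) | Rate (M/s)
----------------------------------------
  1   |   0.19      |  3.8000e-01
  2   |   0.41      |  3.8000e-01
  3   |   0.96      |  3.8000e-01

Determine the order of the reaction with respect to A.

zeroth order (0)

Step 1: Compare trials - when concentration changes, rate stays constant.
Step 2: rate₂/rate₁ = 3.8000e-01/3.8000e-01 = 1
Step 3: [A]₂/[A]₁ = 0.41/0.19 = 2.158
Step 4: Since rate ratio ≈ (conc ratio)^0, the reaction is zeroth order.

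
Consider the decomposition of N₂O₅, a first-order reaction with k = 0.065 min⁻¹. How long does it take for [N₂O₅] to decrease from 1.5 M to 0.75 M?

10.66 min

Step 1: For first-order: t = ln([N₂O₅]₀/[N₂O₅])/k
Step 2: t = ln(1.5/0.75)/0.065
Step 3: t = ln(2)/0.065
Step 4: t = 0.6931/0.065 = 10.66 min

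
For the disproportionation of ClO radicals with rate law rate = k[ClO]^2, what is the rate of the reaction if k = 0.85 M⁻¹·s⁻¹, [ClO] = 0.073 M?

0.00453 M/s

Step 1: Identify the rate law: rate = k[ClO]^2
Step 2: Substitute values: rate = 0.85 × (0.073)^2
Step 3: Calculate: rate = 0.85 × 0.005329 = 0.00452965 M/s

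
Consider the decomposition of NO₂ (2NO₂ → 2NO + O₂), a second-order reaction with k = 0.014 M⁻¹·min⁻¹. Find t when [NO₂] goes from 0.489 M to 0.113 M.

486 min

Step 1: For second-order: t = (1/[NO₂] - 1/[NO₂]₀)/k
Step 2: t = (1/0.113 - 1/0.489)/0.014
Step 3: t = (8.85 - 2.045)/0.014
Step 4: t = 6.805/0.014 = 486 min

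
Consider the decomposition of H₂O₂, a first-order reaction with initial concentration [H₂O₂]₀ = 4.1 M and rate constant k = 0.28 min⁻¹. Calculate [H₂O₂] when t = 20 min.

0.01516 M

Step 1: For a first-order reaction: [H₂O₂] = [H₂O₂]₀ × e^(-kt)
Step 2: [H₂O₂] = 4.1 × e^(-0.28 × 20)
Step 3: [H₂O₂] = 4.1 × e^(-5.6)
Step 4: [H₂O₂] = 4.1 × 0.00369786 = 0.01516 M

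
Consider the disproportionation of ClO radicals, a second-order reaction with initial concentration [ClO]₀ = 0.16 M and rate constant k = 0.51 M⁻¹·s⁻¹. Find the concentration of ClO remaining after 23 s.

0.05562 M

Step 1: For a second-order reaction: 1/[ClO] = 1/[ClO]₀ + kt
Step 2: 1/[ClO] = 1/0.16 + 0.51 × 23
Step 3: 1/[ClO] = 6.25 + 11.73 = 17.98
Step 4: [ClO] = 1/17.98 = 0.05562 M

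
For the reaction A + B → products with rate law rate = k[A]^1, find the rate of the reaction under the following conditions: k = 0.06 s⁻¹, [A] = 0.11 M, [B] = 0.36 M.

0.0066 M/s

Step 1: The rate law is rate = k[A]^1
Step 2: Note that the rate does not depend on [B] (zero order in B).
Step 3: rate = 0.06 × (0.11)^1 = 0.0066 M/s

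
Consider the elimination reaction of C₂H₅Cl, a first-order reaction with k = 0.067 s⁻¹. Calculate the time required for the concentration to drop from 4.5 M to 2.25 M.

10.35 s

Step 1: For first-order: t = ln([C₂H₅Cl]₀/[C₂H₅Cl])/k
Step 2: t = ln(4.5/2.25)/0.067
Step 3: t = ln(2)/0.067
Step 4: t = 0.6931/0.067 = 10.35 s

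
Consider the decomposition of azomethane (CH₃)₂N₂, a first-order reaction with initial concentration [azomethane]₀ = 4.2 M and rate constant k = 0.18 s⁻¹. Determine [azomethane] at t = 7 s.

1.191 M

Step 1: For a first-order reaction: [azomethane] = [azomethane]₀ × e^(-kt)
Step 2: [azomethane] = 4.2 × e^(-0.18 × 7)
Step 3: [azomethane] = 4.2 × e^(-1.26)
Step 4: [azomethane] = 4.2 × 0.283654 = 1.191 M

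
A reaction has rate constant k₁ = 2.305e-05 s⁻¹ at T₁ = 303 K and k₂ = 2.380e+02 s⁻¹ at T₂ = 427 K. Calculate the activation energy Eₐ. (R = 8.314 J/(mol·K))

140.1 kJ/mol

Step 1: Use the two-temperature Arrhenius form: ln(k₂/k₁) = -Eₐ/R × (1/T₂ - 1/T₁)
Step 2: ln(k₂/k₁) = ln(2.380e+02/2.305e-05) = ln(1.03254e+07) = 16.1501
Step 3: 1/T₂ - 1/T₁ = 1/427 - 1/303 = -9.584097e-04 K⁻¹
Step 4: Eₐ = -R × ln(k₂/k₁) / (1/T₂ - 1/T₁) = -8.314 × 16.1501 / -9.584097e-04
Step 5: Eₐ = 1.4010e+05 J/mol = 140.1 kJ/mol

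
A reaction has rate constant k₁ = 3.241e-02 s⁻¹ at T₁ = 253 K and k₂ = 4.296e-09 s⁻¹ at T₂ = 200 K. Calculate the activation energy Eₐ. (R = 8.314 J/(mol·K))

125.7 kJ/mol

Step 1: Use the two-temperature Arrhenius form: ln(k₂/k₁) = -Eₐ/R × (1/T₂ - 1/T₁)
Step 2: ln(k₂/k₁) = ln(4.296e-09/3.241e-02) = ln(1.32552e-07) = -15.8363
Step 3: 1/T₂ - 1/T₁ = 1/200 - 1/253 = 1.047431e-03 K⁻¹
Step 4: Eₐ = -R × ln(k₂/k₁) / (1/T₂ - 1/T₁) = -8.314 × -15.8363 / 1.047431e-03
Step 5: Eₐ = 1.2570e+05 J/mol = 125.7 kJ/mol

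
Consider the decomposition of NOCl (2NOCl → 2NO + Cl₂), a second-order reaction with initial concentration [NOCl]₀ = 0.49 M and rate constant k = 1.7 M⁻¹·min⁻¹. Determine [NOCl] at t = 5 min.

0.09487 M

Step 1: For a second-order reaction: 1/[NOCl] = 1/[NOCl]₀ + kt
Step 2: 1/[NOCl] = 1/0.49 + 1.7 × 5
Step 3: 1/[NOCl] = 2.041 + 8.5 = 10.54
Step 4: [NOCl] = 1/10.54 = 0.09487 M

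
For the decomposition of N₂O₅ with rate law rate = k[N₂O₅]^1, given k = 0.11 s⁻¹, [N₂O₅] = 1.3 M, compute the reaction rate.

0.143 M/s

Step 1: Identify the rate law: rate = k[N₂O₅]^1
Step 2: Substitute values: rate = 0.11 × (1.3)^1
Step 3: Calculate: rate = 0.11 × 1.3 = 0.143 M/s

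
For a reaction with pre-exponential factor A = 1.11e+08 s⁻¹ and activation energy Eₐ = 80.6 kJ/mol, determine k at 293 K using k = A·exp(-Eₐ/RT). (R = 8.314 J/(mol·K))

4.74e-07 s⁻¹

Step 1: Use the Arrhenius equation: k = A × exp(-Eₐ/RT)
Step 2: Convert Eₐ to J/mol: 80.6 kJ/mol = 80600 J/mol
Step 3: Calculate the exponent: -Eₐ/(RT) = -80600/(8.314 × 293) = -33.08700
Step 4: k = 1.11e+08 × exp(-33.08700)
Step 5: k = 1.11e+08 × 4.27069e-15 = 4.7405e-07 s⁻¹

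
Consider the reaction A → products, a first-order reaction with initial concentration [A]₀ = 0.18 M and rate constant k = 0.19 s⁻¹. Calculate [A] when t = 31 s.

0.0004981 M

Step 1: For a first-order reaction: [A] = [A]₀ × e^(-kt)
Step 2: [A] = 0.18 × e^(-0.19 × 31)
Step 3: [A] = 0.18 × e^(-5.89)
Step 4: [A] = 0.18 × 0.00276698 = 0.0004981 M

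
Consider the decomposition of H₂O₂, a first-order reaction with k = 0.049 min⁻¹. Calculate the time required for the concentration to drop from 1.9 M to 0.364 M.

33.72 min

Step 1: For first-order: t = ln([H₂O₂]₀/[H₂O₂])/k
Step 2: t = ln(1.9/0.364)/0.049
Step 3: t = ln(5.22)/0.049
Step 4: t = 1.652/0.049 = 33.72 min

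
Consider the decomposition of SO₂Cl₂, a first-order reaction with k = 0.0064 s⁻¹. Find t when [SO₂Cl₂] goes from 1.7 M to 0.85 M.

108.3 s

Step 1: For first-order: t = ln([SO₂Cl₂]₀/[SO₂Cl₂])/k
Step 2: t = ln(1.7/0.85)/0.0064
Step 3: t = ln(2)/0.0064
Step 4: t = 0.6931/0.0064 = 108.3 s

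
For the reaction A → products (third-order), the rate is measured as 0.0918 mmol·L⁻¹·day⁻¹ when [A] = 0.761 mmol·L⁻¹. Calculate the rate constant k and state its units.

0.2083 (mmol·L⁻¹)⁻²·day⁻¹

Step 1: rate = k[A]^3, so k = rate / [A]^3.
Step 2: k = 0.0918 / (0.761)^3 = 0.0918 / 0.4407.
Step 3: k = 0.2083 (mmol·L⁻¹)⁻²·day⁻¹.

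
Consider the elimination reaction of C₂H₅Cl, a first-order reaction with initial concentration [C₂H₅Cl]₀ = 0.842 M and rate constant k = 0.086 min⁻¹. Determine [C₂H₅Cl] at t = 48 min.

0.01357 M

Step 1: For a first-order reaction: [C₂H₅Cl] = [C₂H₅Cl]₀ × e^(-kt)
Step 2: [C₂H₅Cl] = 0.842 × e^(-0.086 × 48)
Step 3: [C₂H₅Cl] = 0.842 × e^(-4.128)
Step 4: [C₂H₅Cl] = 0.842 × 0.0161151 = 0.01357 M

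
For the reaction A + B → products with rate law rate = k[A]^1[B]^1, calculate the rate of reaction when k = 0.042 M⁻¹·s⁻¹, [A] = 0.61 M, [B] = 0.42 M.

0.01076 M/s

Step 1: The rate law is rate = k[A]^1[B]^1
Step 2: Substitute: rate = 0.042 × (0.61)^1 × (0.42)^1
Step 3: rate = 0.042 × 0.61 × 0.42 = 0.0107604 M/s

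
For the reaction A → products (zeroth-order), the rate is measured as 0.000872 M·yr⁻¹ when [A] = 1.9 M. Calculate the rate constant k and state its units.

0.000872 M·yr⁻¹

Step 1: For a zeroth-order reaction, rate = k (independent of concentration).
Step 2: k = rate = 0.000872 M·yr⁻¹.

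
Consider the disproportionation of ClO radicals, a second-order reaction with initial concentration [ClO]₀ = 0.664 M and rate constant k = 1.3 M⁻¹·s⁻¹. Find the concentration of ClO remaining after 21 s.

0.03471 M

Step 1: For a second-order reaction: 1/[ClO] = 1/[ClO]₀ + kt
Step 2: 1/[ClO] = 1/0.664 + 1.3 × 21
Step 3: 1/[ClO] = 1.506 + 27.3 = 28.81
Step 4: [ClO] = 1/28.81 = 0.03471 M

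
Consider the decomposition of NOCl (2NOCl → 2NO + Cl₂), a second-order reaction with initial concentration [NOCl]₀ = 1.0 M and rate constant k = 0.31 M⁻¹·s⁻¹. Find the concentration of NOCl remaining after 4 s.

0.4464 M

Step 1: For a second-order reaction: 1/[NOCl] = 1/[NOCl]₀ + kt
Step 2: 1/[NOCl] = 1/1.0 + 0.31 × 4
Step 3: 1/[NOCl] = 1 + 1.24 = 2.24
Step 4: [NOCl] = 1/2.24 = 0.4464 M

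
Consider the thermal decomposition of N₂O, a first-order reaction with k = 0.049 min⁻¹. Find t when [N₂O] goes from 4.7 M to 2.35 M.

14.15 min

Step 1: For first-order: t = ln([N₂O]₀/[N₂O])/k
Step 2: t = ln(4.7/2.35)/0.049
Step 3: t = ln(2)/0.049
Step 4: t = 0.6931/0.049 = 14.15 min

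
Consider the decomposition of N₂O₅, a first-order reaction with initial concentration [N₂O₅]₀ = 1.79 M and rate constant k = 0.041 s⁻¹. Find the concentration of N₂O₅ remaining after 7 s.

1.343 M

Step 1: For a first-order reaction: [N₂O₅] = [N₂O₅]₀ × e^(-kt)
Step 2: [N₂O₅] = 1.79 × e^(-0.041 × 7)
Step 3: [N₂O₅] = 1.79 × e^(-0.287)
Step 4: [N₂O₅] = 1.79 × 0.750512 = 1.343 M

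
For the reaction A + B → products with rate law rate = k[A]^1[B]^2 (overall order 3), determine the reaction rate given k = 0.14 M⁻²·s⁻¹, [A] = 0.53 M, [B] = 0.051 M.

0.000193 M/s

Step 1: The rate law is rate = k[A]^1[B]^2, overall order = 1+2 = 3
Step 2: Substitute values: rate = 0.14 × (0.53)^1 × (0.051)^2
Step 3: rate = 0.14 × 0.53 × 0.002601 = 0.000192994 M/s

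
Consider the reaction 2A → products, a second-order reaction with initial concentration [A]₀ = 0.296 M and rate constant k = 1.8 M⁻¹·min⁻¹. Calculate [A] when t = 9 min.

0.05108 M

Step 1: For a second-order reaction: 1/[A] = 1/[A]₀ + kt
Step 2: 1/[A] = 1/0.296 + 1.8 × 9
Step 3: 1/[A] = 3.378 + 16.2 = 19.58
Step 4: [A] = 1/19.58 = 0.05108 M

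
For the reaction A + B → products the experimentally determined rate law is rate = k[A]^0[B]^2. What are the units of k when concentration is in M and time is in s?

M⁻¹·s⁻¹

Step 1: Overall order = 0 + 2 = 2.
Step 2: rate has units M·s⁻¹; [A]^0[B]^2 has units M^2.
Step 3: k = rate/([A]^0[B]^2), so units of k = M^(1-2)·s⁻¹ = M⁻¹·s⁻¹.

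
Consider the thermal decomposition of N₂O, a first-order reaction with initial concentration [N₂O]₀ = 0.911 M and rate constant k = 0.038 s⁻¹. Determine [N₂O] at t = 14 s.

0.5351 M

Step 1: For a first-order reaction: [N₂O] = [N₂O]₀ × e^(-kt)
Step 2: [N₂O] = 0.911 × e^(-0.038 × 14)
Step 3: [N₂O] = 0.911 × e^(-0.532)
Step 4: [N₂O] = 0.911 × 0.587429 = 0.5351 M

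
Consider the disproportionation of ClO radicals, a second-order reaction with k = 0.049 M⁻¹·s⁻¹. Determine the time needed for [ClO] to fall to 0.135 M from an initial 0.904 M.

128.6 s

Step 1: For second-order: t = (1/[ClO] - 1/[ClO]₀)/k
Step 2: t = (1/0.135 - 1/0.904)/0.049
Step 3: t = (7.407 - 1.106)/0.049
Step 4: t = 6.301/0.049 = 128.6 s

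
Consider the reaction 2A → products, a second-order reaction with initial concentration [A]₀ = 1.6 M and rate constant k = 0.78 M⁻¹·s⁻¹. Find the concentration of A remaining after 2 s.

0.4577 M

Step 1: For a second-order reaction: 1/[A] = 1/[A]₀ + kt
Step 2: 1/[A] = 1/1.6 + 0.78 × 2
Step 3: 1/[A] = 0.625 + 1.56 = 2.185
Step 4: [A] = 1/2.185 = 0.4577 M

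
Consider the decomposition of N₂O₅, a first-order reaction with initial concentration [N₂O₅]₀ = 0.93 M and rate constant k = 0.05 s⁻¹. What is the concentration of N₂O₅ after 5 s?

0.7243 M

Step 1: For a first-order reaction: [N₂O₅] = [N₂O₅]₀ × e^(-kt)
Step 2: [N₂O₅] = 0.93 × e^(-0.05 × 5)
Step 3: [N₂O₅] = 0.93 × e^(-0.25)
Step 4: [N₂O₅] = 0.93 × 0.778801 = 0.7243 M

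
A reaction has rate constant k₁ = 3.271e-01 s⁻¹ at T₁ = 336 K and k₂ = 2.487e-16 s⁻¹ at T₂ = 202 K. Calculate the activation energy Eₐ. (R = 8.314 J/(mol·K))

146.6 kJ/mol

Step 1: Use the two-temperature Arrhenius form: ln(k₂/k₁) = -Eₐ/R × (1/T₂ - 1/T₁)
Step 2: ln(k₂/k₁) = ln(2.487e-16/3.271e-01) = ln(7.60318e-16) = -34.8128
Step 3: 1/T₂ - 1/T₁ = 1/202 - 1/336 = 1.974305e-03 K⁻¹
Step 4: Eₐ = -R × ln(k₂/k₁) / (1/T₂ - 1/T₁) = -8.314 × -34.8128 / 1.974305e-03
Step 5: Eₐ = 1.4660e+05 J/mol = 146.6 kJ/mol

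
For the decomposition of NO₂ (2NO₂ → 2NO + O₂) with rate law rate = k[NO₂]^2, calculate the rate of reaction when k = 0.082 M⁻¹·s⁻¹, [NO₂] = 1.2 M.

0.1181 M/s

Step 1: Identify the rate law: rate = k[NO₂]^2
Step 2: Substitute values: rate = 0.082 × (1.2)^2
Step 3: Calculate: rate = 0.082 × 1.44 = 0.11808 M/s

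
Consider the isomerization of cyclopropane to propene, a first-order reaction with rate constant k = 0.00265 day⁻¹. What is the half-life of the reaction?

261.6 day

Step 1: For a first-order reaction, t₁/₂ = ln(2)/k
Step 2: t₁/₂ = ln(2)/0.00265
Step 3: t₁/₂ = 0.6931/0.00265 = 261.6 day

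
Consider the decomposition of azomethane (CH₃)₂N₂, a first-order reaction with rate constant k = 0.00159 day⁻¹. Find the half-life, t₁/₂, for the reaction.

435.9 day

Step 1: For a first-order reaction, t₁/₂ = ln(2)/k
Step 2: t₁/₂ = ln(2)/0.00159
Step 3: t₁/₂ = 0.6931/0.00159 = 435.9 day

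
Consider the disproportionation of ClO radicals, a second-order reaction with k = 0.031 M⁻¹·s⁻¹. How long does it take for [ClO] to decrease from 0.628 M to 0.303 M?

55.1 s

Step 1: For second-order: t = (1/[ClO] - 1/[ClO]₀)/k
Step 2: t = (1/0.303 - 1/0.628)/0.031
Step 3: t = (3.3 - 1.592)/0.031
Step 4: t = 1.708/0.031 = 55.1 s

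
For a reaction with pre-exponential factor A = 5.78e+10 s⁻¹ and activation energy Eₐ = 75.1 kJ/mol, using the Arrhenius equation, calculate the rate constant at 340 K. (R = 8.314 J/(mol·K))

1.67e-01 s⁻¹

Step 1: Use the Arrhenius equation: k = A × exp(-Eₐ/RT)
Step 2: Convert Eₐ to J/mol: 75.1 kJ/mol = 75100 J/mol
Step 3: Calculate the exponent: -Eₐ/(RT) = -75100/(8.314 × 340) = -26.56752
Step 4: k = 5.78e+10 × exp(-26.56752)
Step 5: k = 5.78e+10 × 2.89649e-12 = 1.6742e-01 s⁻¹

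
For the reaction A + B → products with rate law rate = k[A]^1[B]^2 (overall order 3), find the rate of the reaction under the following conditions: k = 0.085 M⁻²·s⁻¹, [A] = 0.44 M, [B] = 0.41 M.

0.006287 M/s

Step 1: The rate law is rate = k[A]^1[B]^2, overall order = 1+2 = 3
Step 2: Substitute values: rate = 0.085 × (0.44)^1 × (0.41)^2
Step 3: rate = 0.085 × 0.44 × 0.1681 = 0.00628694 M/s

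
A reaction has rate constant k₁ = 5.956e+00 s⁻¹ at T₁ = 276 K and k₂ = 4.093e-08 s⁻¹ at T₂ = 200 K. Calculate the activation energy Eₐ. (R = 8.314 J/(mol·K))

113.5 kJ/mol

Step 1: Use the two-temperature Arrhenius form: ln(k₂/k₁) = -Eₐ/R × (1/T₂ - 1/T₁)
Step 2: ln(k₂/k₁) = ln(4.093e-08/5.956e+00) = ln(6.87206e-09) = -18.7958
Step 3: 1/T₂ - 1/T₁ = 1/200 - 1/276 = 1.376812e-03 K⁻¹
Step 4: Eₐ = -R × ln(k₂/k₁) / (1/T₂ - 1/T₁) = -8.314 × -18.7958 / 1.376812e-03
Step 5: Eₐ = 1.1350e+05 J/mol = 113.5 kJ/mol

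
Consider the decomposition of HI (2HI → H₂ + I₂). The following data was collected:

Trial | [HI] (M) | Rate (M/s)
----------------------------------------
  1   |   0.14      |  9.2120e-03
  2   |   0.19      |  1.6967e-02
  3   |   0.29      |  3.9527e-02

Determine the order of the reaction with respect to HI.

second order (2)

Step 1: Compare trials to find order n where rate₂/rate₁ = ([HI]₂/[HI]₁)^n
Step 2: rate₂/rate₁ = 1.6967e-02/9.2120e-03 = 1.842
Step 3: [HI]₂/[HI]₁ = 0.19/0.14 = 1.357
Step 4: n = ln(1.842)/ln(1.357) = 2.00 ≈ 2
Step 5: The reaction is second order in HI.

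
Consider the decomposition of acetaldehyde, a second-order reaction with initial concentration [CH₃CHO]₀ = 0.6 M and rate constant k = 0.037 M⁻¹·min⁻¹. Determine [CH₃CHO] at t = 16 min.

0.4427 M

Step 1: For a second-order reaction: 1/[CH₃CHO] = 1/[CH₃CHO]₀ + kt
Step 2: 1/[CH₃CHO] = 1/0.6 + 0.037 × 16
Step 3: 1/[CH₃CHO] = 1.667 + 0.592 = 2.259
Step 4: [CH₃CHO] = 1/2.259 = 0.4427 M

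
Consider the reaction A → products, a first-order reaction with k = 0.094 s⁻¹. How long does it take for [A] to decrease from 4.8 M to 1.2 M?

14.75 s

Step 1: For first-order: t = ln([A]₀/[A])/k
Step 2: t = ln(4.8/1.2)/0.094
Step 3: t = ln(4)/0.094
Step 4: t = 1.386/0.094 = 14.75 s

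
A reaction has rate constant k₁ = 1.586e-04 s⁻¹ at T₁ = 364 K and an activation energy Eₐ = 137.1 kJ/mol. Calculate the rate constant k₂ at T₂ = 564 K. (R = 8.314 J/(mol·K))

1.504e+03 s⁻¹

Step 1: Use the two-temperature Arrhenius form: ln(k₂/k₁) = -Eₐ/R × (1/T₂ - 1/T₁)
Step 2: Convert Eₐ to J/mol: 137.1 kJ/mol = 137100 J/mol
Step 3: 1/T₂ - 1/T₁ = 1/564 - 1/364 = -9.742031e-04 K⁻¹
Step 4: ln(k₂/k₁) = -137100/8.314 × -9.742031e-04 = 16.06486
Step 5: k₂ = k₁ × exp(16.06486) = 1.586e-04 × 9.48157e+06 = 1.504e+03 s⁻¹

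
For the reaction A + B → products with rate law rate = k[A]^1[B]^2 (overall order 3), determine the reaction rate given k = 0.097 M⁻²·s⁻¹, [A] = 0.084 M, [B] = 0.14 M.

0.0001597 M/s

Step 1: The rate law is rate = k[A]^1[B]^2, overall order = 1+2 = 3
Step 2: Substitute values: rate = 0.097 × (0.084)^1 × (0.14)^2
Step 3: rate = 0.097 × 0.084 × 0.0196 = 0.000159701 M/s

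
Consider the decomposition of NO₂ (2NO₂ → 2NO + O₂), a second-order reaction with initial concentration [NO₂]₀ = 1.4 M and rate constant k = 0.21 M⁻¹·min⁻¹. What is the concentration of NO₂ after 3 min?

0.7439 M

Step 1: For a second-order reaction: 1/[NO₂] = 1/[NO₂]₀ + kt
Step 2: 1/[NO₂] = 1/1.4 + 0.21 × 3
Step 3: 1/[NO₂] = 0.7143 + 0.63 = 1.344
Step 4: [NO₂] = 1/1.344 = 0.7439 M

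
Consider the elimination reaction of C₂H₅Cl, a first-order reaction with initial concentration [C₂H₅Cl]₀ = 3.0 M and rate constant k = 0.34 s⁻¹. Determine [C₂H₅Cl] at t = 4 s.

0.77 M

Step 1: For a first-order reaction: [C₂H₅Cl] = [C₂H₅Cl]₀ × e^(-kt)
Step 2: [C₂H₅Cl] = 3.0 × e^(-0.34 × 4)
Step 3: [C₂H₅Cl] = 3.0 × e^(-1.36)
Step 4: [C₂H₅Cl] = 3.0 × 0.256661 = 0.77 M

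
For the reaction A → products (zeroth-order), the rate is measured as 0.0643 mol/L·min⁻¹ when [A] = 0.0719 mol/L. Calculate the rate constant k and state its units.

0.0643 mol/L·min⁻¹

Step 1: For a zeroth-order reaction, rate = k (independent of concentration).
Step 2: k = rate = 0.0643 mol/L·min⁻¹.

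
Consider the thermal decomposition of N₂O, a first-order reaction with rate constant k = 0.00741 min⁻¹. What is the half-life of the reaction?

93.54 min

Step 1: For a first-order reaction, t₁/₂ = ln(2)/k
Step 2: t₁/₂ = ln(2)/0.00741
Step 3: t₁/₂ = 0.6931/0.00741 = 93.54 min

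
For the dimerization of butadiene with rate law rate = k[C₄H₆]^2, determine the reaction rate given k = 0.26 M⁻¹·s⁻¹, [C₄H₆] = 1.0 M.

0.26 M/s

Step 1: Identify the rate law: rate = k[C₄H₆]^2
Step 2: Substitute values: rate = 0.26 × (1.0)^2
Step 3: Calculate: rate = 0.26 × 1 = 0.26 M/s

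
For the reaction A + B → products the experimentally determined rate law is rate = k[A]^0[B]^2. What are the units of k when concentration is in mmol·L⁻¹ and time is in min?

(mmol·L⁻¹)⁻¹·min⁻¹

Step 1: Overall order = 0 + 2 = 2.
Step 2: rate has units mmol·L⁻¹·min⁻¹; [A]^0[B]^2 has units (mmol·L⁻¹)^2.
Step 3: k = rate/([A]^0[B]^2), so units of k = (mmol·L⁻¹)^(1-2)·min⁻¹ = (mmol·L⁻¹)⁻¹·min⁻¹.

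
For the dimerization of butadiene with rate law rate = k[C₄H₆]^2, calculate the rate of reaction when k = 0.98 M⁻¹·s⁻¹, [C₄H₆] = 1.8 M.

3.175 M/s

Step 1: Identify the rate law: rate = k[C₄H₆]^2
Step 2: Substitute values: rate = 0.98 × (1.8)^2
Step 3: Calculate: rate = 0.98 × 3.24 = 3.1752 M/s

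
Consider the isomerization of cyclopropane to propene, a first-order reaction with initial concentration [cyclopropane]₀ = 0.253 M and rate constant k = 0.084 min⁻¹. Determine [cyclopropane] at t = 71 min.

0.0006501 M

Step 1: For a first-order reaction: [cyclopropane] = [cyclopropane]₀ × e^(-kt)
Step 2: [cyclopropane] = 0.253 × e^(-0.084 × 71)
Step 3: [cyclopropane] = 0.253 × e^(-5.964)
Step 4: [cyclopropane] = 0.253 × 0.00256961 = 0.0006501 M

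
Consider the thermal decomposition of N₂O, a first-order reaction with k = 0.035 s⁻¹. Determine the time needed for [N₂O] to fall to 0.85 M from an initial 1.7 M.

19.8 s

Step 1: For first-order: t = ln([N₂O]₀/[N₂O])/k
Step 2: t = ln(1.7/0.85)/0.035
Step 3: t = ln(2)/0.035
Step 4: t = 0.6931/0.035 = 19.8 s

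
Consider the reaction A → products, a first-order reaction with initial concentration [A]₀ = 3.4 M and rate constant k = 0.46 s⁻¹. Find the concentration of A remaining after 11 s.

0.02157 M

Step 1: For a first-order reaction: [A] = [A]₀ × e^(-kt)
Step 2: [A] = 3.4 × e^(-0.46 × 11)
Step 3: [A] = 3.4 × e^(-5.06)
Step 4: [A] = 3.4 × 0.00634556 = 0.02157 M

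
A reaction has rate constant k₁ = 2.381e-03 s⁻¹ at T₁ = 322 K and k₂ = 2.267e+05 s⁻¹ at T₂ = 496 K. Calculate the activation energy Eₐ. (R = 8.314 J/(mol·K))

140.2 kJ/mol

Step 1: Use the two-temperature Arrhenius form: ln(k₂/k₁) = -Eₐ/R × (1/T₂ - 1/T₁)
Step 2: ln(k₂/k₁) = ln(2.267e+05/2.381e-03) = ln(9.52121e+07) = 18.3716
Step 3: 1/T₂ - 1/T₁ = 1/496 - 1/322 = -1.089461e-03 K⁻¹
Step 4: Eₐ = -R × ln(k₂/k₁) / (1/T₂ - 1/T₁) = -8.314 × 18.3716 / -1.089461e-03
Step 5: Eₐ = 1.4020e+05 J/mol = 140.2 kJ/mol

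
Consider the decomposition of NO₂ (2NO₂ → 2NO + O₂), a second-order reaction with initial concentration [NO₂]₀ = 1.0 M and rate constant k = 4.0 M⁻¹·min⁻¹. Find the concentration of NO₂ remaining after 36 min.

0.006897 M

Step 1: For a second-order reaction: 1/[NO₂] = 1/[NO₂]₀ + kt
Step 2: 1/[NO₂] = 1/1.0 + 4.0 × 36
Step 3: 1/[NO₂] = 1 + 144 = 145
Step 4: [NO₂] = 1/145 = 0.006897 M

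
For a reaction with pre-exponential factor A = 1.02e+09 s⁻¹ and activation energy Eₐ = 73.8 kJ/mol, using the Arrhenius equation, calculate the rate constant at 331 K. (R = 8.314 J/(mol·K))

2.30e-03 s⁻¹

Step 1: Use the Arrhenius equation: k = A × exp(-Eₐ/RT)
Step 2: Convert Eₐ to J/mol: 73.8 kJ/mol = 73800 J/mol
Step 3: Calculate the exponent: -Eₐ/(RT) = -73800/(8.314 × 331) = -26.81750
Step 4: k = 1.02e+09 × exp(-26.81750)
Step 5: k = 1.02e+09 × 2.25584e-12 = 2.3010e-03 s⁻¹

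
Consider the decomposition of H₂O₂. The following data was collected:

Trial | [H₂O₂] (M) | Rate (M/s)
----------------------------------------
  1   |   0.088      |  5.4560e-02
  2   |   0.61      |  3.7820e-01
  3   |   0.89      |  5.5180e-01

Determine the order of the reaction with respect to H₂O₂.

first order (1)

Step 1: Compare trials to find order n where rate₂/rate₁ = ([H₂O₂]₂/[H₂O₂]₁)^n
Step 2: rate₂/rate₁ = 3.7820e-01/5.4560e-02 = 6.932
Step 3: [H₂O₂]₂/[H₂O₂]₁ = 0.61/0.088 = 6.932
Step 4: n = ln(6.932)/ln(6.932) = 1.00 ≈ 1
Step 5: The reaction is first order in H₂O₂.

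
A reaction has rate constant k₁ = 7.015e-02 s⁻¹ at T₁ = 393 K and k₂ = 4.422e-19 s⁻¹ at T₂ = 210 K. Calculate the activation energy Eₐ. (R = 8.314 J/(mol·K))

148.5 kJ/mol

Step 1: Use the two-temperature Arrhenius form: ln(k₂/k₁) = -Eₐ/R × (1/T₂ - 1/T₁)
Step 2: ln(k₂/k₁) = ln(4.422e-19/7.015e-02) = ln(6.30364e-18) = -39.6054
Step 3: 1/T₂ - 1/T₁ = 1/210 - 1/393 = 2.217375e-03 K⁻¹
Step 4: Eₐ = -R × ln(k₂/k₁) / (1/T₂ - 1/T₁) = -8.314 × -39.6054 / 2.217375e-03
Step 5: Eₐ = 1.4850e+05 J/mol = 148.5 kJ/mol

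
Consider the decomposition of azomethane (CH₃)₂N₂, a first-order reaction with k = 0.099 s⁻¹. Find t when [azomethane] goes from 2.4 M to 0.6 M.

14 s

Step 1: For first-order: t = ln([azomethane]₀/[azomethane])/k
Step 2: t = ln(2.4/0.6)/0.099
Step 3: t = ln(4)/0.099
Step 4: t = 1.386/0.099 = 14 s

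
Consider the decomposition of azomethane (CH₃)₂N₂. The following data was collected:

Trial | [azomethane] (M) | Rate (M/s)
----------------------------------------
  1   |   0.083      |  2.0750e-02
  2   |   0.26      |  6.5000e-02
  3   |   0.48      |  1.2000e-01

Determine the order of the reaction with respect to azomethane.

first order (1)

Step 1: Compare trials to find order n where rate₂/rate₁ = ([azomethane]₂/[azomethane]₁)^n
Step 2: rate₂/rate₁ = 6.5000e-02/2.0750e-02 = 3.133
Step 3: [azomethane]₂/[azomethane]₁ = 0.26/0.083 = 3.133
Step 4: n = ln(3.133)/ln(3.133) = 1.00 ≈ 1
Step 5: The reaction is first order in azomethane.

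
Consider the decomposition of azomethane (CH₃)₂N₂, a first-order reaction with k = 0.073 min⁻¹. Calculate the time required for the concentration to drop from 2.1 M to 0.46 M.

20.8 min

Step 1: For first-order: t = ln([azomethane]₀/[azomethane])/k
Step 2: t = ln(2.1/0.46)/0.073
Step 3: t = ln(4.565)/0.073
Step 4: t = 1.518/0.073 = 20.8 min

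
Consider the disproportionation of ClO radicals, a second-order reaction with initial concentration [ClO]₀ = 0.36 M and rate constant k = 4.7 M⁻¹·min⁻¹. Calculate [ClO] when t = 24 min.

0.008652 M

Step 1: For a second-order reaction: 1/[ClO] = 1/[ClO]₀ + kt
Step 2: 1/[ClO] = 1/0.36 + 4.7 × 24
Step 3: 1/[ClO] = 2.778 + 112.8 = 115.6
Step 4: [ClO] = 1/115.6 = 0.008652 M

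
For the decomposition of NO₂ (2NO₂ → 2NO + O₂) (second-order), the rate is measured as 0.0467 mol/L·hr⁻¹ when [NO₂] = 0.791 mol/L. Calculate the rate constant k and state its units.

0.07464 (mol/L)⁻¹·hr⁻¹

Step 1: rate = k[NO₂]^2, so k = rate / [NO₂]^2.
Step 2: k = 0.0467 / (0.791)^2 = 0.0467 / 0.6257.
Step 3: k = 0.07464 (mol/L)⁻¹·hr⁻¹.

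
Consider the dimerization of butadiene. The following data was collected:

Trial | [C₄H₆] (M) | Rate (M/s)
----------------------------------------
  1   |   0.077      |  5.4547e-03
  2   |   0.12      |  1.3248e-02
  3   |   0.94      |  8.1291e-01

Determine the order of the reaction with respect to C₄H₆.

second order (2)

Step 1: Compare trials to find order n where rate₂/rate₁ = ([C₄H₆]₂/[C₄H₆]₁)^n
Step 2: rate₂/rate₁ = 1.3248e-02/5.4547e-03 = 2.429
Step 3: [C₄H₆]₂/[C₄H₆]₁ = 0.12/0.077 = 1.558
Step 4: n = ln(2.429)/ln(1.558) = 2.00 ≈ 2
Step 5: The reaction is second order in C₄H₆.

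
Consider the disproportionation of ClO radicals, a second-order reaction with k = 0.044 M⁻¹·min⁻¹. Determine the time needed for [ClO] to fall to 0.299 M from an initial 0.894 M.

50.59 min

Step 1: For second-order: t = (1/[ClO] - 1/[ClO]₀)/k
Step 2: t = (1/0.299 - 1/0.894)/0.044
Step 3: t = (3.344 - 1.119)/0.044
Step 4: t = 2.226/0.044 = 50.59 min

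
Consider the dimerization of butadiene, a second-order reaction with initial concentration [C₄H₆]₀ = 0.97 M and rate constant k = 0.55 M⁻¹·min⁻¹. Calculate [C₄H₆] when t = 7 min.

0.2049 M

Step 1: For a second-order reaction: 1/[C₄H₆] = 1/[C₄H₆]₀ + kt
Step 2: 1/[C₄H₆] = 1/0.97 + 0.55 × 7
Step 3: 1/[C₄H₆] = 1.031 + 3.85 = 4.881
Step 4: [C₄H₆] = 1/4.881 = 0.2049 M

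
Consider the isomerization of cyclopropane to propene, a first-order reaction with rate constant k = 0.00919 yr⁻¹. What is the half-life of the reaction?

75.42 yr

Step 1: For a first-order reaction, t₁/₂ = ln(2)/k
Step 2: t₁/₂ = ln(2)/0.00919
Step 3: t₁/₂ = 0.6931/0.00919 = 75.42 yr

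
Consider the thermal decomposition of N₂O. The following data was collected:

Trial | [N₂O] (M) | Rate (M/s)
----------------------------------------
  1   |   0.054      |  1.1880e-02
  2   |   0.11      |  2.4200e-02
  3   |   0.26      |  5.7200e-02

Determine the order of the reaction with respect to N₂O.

first order (1)

Step 1: Compare trials to find order n where rate₂/rate₁ = ([N₂O]₂/[N₂O]₁)^n
Step 2: rate₂/rate₁ = 2.4200e-02/1.1880e-02 = 2.037
Step 3: [N₂O]₂/[N₂O]₁ = 0.11/0.054 = 2.037
Step 4: n = ln(2.037)/ln(2.037) = 1.00 ≈ 1
Step 5: The reaction is first order in N₂O.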